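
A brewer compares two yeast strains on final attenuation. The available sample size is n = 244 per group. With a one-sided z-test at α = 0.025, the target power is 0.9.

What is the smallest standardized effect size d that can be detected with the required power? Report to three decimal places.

Required noncentrality: δ = z_{0.025} + z_{0.10} = 1.960 + 1.282 = 3.242.
δ = d·√(n/2) ⇒ d = δ/√(n/2) = 3.242/√(244/2) = 0.2935.

d ≈ 0.293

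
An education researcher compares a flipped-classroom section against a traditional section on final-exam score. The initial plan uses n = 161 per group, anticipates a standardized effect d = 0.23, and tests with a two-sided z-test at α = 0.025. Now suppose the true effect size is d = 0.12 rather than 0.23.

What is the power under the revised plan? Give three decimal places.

Power ≈ 0.123

With d = 0.12: δ = d·√(n/2) = 0.12 × √(161/2) = 1.0767. Critical value z_{0.0125} = 2.241.
Revised power = Φ(δ − 2.241) + Φ(−δ − 2.241) = Φ(-1.165) + Φ(-3.318) = 0.1221 + 0.0005 = 0.1225.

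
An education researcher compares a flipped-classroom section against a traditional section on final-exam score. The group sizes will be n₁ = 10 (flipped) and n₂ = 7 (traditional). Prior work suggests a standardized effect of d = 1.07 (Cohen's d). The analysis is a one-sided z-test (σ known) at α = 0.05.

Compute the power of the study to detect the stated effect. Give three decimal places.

Power ≈ 0.701

Noncentrality parameter: λ = d / √(1/n₁ + 1/n₂) = 1.07 / √(1/10 + 1/7) = 2.1712
Critical value for a one-sided test at α = 0.05: z_α = 1.645.
Power = Φ(λ − 1.645) = Φ(0.526) = 0.7007.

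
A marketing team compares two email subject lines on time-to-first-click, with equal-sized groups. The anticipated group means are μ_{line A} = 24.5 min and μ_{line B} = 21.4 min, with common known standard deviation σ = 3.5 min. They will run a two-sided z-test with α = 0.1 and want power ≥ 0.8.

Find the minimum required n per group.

Standardized effect: d = |μ_{line A} − μ_{line B}| / σ = |24.5 − 21.4| / 3.5 = 0.8857
Set Φ(δ − 1.645) = 0.8; then δ − 1.645 = Φ⁻¹(0.8) = 0.842, giving δ = 2.486.
(The Φ(−δ − z_{α/2}) term is vanishingly small for δ > 0 and is dropped in the standard sample-size formula.)
δ = d·√(n/2) ⇒ n = 2(δ/d)² = 2 × (2.486 / 0.8857)² = 15.76.
Round up to the next whole unit.

n = 16 per group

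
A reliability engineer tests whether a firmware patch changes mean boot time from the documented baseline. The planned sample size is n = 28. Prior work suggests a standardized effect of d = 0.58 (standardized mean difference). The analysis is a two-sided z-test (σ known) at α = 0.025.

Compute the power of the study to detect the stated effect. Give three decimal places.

Noncentrality parameter: λ = d·√n = 0.58 × √28 = 3.0691
Two-sided α = 0.025 → critical value z_{0.0125} = 2.241.
Power = Φ(λ − 2.241) + Φ(−λ − 2.241) = Φ(0.828) + Φ(-5.310) = 0.7961 + 0.0000 = 0.7961.

Power ≈ 0.796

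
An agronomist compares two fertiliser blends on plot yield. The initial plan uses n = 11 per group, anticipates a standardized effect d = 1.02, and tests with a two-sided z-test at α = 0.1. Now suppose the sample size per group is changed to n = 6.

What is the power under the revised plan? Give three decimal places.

With n = 6 per group: δ = d·√(n/2) = 1.02 × √(6/2) = 1.7667. Critical value z_{0.05} = 1.645.
Revised power = Φ(δ − 1.645) + Φ(−δ − 1.645) = Φ(0.122) + Φ(-3.412) = 0.5485 + 0.0003 = 0.5488.

Power ≈ 0.549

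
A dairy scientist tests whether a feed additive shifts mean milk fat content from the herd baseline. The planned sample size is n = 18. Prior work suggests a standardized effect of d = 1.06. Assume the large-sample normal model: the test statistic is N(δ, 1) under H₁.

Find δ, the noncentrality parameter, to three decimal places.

δ ≈ 4.497

The noncentrality parameter scales effect size by the design's sample-size factor: δ = d·√n = 1.06 × √18 = 4.4972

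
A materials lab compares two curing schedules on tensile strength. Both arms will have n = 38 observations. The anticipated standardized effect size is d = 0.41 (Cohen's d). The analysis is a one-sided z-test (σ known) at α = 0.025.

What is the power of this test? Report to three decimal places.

Power ≈ 0.431

Noncentrality parameter: δ = d·√(n/2) = 0.41 × √(38/2) = 1.7871
Critical value for a one-sided test at α = 0.025: z_α = 1.960.
Power = Φ(δ − 1.960) = Φ(-0.173) = 0.4314.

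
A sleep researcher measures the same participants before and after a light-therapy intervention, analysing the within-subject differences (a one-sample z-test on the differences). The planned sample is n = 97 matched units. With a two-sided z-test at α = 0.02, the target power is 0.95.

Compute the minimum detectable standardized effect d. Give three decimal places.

Need Φ(δ − 2.326) = 0.95, so δ = 2.326 + 1.645 = 3.971.
(The second rejection-region term Φ(−δ − z_{α/2}) is negligible and dropped.)
δ = d·√n ⇒ d = δ/√n = 3.971/√97 = 0.4032.

d ≈ 0.403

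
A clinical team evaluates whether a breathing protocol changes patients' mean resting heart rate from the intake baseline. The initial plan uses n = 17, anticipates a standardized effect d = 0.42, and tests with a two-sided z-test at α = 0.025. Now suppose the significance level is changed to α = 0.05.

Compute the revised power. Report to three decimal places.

δ = d·√n = 0.42 × √17 = 1.7317 (unchanged). New critical value: z_{0.025} = 1.960.
Revised power = Φ(δ − 1.960) + Φ(−δ − 1.960) = Φ(-0.228) + Φ(-3.692) = 0.4097 + 0.0001 = 0.4098.

Power ≈ 0.410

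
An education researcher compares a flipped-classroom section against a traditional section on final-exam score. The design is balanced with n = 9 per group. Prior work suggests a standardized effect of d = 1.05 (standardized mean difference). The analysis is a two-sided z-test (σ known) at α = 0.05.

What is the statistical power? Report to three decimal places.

Power ≈ 0.605

Noncentrality parameter: δ = d·√(n/2) = 1.05 × √(9/2) = 2.2274
Two-sided α = 0.05 → critical value z_{0.025} = 1.960.
Power = Φ(δ − 1.960) + Φ(−δ − 1.960) = Φ(0.267) + Φ(-4.187) = 0.6054 + 0.0000 = 0.6054.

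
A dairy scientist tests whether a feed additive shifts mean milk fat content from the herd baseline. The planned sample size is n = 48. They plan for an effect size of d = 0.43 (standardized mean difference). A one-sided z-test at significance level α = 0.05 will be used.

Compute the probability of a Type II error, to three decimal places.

β ≈ 0.091

Noncentrality parameter: λ = d·√n = 0.43 × √48 = 2.9791
One-sided α = 0.05 → critical value z_{0.05} = 1.645.
Power = Φ(λ − 1.645) = Φ(1.334) = 0.9089.
Type II error: β = 1 − power = 1 − 0.9089 = 0.0911.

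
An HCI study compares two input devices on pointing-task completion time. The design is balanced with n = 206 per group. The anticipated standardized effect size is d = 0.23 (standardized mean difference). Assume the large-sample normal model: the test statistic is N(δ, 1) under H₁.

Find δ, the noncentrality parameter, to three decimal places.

δ = d·√(n/2) = 0.23 × √(206/2) = 2.3342

δ ≈ 2.334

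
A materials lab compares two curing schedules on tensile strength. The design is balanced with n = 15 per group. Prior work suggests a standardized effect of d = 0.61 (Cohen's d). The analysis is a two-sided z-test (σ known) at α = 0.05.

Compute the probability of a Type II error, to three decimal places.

β ≈ 0.614

Noncentrality parameter: δ = d·√(n/2) = 0.61 × √(15/2) = 1.6706
Critical value for a two-sided test at α = 0.05: z_{α/2} = 1.960.
Power = Φ(δ − 1.960) + Φ(−δ − 1.960) = Φ(-0.289) + Φ(-3.631) = 0.3861 + 0.0001 = 0.3863.
Type II error: β = 1 − power = 1 − 0.3863 = 0.6137.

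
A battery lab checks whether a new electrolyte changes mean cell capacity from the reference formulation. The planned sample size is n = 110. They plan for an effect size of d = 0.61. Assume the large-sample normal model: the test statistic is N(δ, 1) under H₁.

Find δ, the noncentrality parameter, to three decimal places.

δ = d·√n = 0.61 × √110 = 6.3977

δ ≈ 6.398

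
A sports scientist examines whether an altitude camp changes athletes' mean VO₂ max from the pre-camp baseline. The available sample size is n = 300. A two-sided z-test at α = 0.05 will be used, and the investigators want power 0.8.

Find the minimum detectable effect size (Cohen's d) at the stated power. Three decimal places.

d ≈ 0.162

Required noncentrality: δ = z_{0.025} + z_{0.20} = 1.960 + 0.842 = 2.802.
(Lower-tail contribution to power is negligible for δ > 0.)
δ = d·√n ⇒ d = δ/√n = 2.802/√300 = 0.1617.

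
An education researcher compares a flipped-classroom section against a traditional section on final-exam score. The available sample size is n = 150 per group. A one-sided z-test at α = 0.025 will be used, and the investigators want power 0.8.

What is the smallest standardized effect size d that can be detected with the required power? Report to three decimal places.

Need Φ(δ − 1.960) = 0.8, so δ = 1.960 + 0.842 = 2.802.
δ = d·√(n/2) ⇒ d = δ/√(n/2) = 2.802/√(150/2) = 0.3235.

d ≈ 0.323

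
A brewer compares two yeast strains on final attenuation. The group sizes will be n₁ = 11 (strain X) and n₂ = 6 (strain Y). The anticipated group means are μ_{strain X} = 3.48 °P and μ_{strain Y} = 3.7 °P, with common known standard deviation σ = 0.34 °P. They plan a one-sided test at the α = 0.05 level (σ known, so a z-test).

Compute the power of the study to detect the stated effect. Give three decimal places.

Power ≈ 0.356

Standardized effect: d = |μ_{strain X} − μ_{strain Y}| / σ = |3.48 − 3.7| / 0.34 = 0.6471
Noncentrality parameter: δ = d / √(1/n₁ + 1/n₂) = 0.6471 / √(1/11 + 1/6) = 1.2749
One-sided α = 0.05 → critical value z_{0.05} = 1.645.
Power = P(Z > 1.645 − δ) = Φ(-0.370) = 0.3557.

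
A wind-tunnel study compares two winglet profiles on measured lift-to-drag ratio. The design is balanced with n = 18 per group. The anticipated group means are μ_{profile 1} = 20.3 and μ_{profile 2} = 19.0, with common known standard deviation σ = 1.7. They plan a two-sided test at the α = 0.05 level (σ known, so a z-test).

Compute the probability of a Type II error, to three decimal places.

Standardized effect: d = |μ_{profile 1} − μ_{profile 2}| / σ = |20.3 − 19.0| / 1.7 = 0.7647
Noncentrality parameter: δ = d·√(n/2) = 0.7647 × √(18/2) = 2.2941
Two-sided α = 0.05 → critical value z_{0.025} = 1.960.
Power = Φ(δ − 1.960) + Φ(−δ − 1.960) = Φ(0.334) + Φ(-4.254) = 0.6309 + 0.0000 = 0.6309.
Type II error: β = 1 − power = 1 − 0.6309 = 0.3691.

β ≈ 0.369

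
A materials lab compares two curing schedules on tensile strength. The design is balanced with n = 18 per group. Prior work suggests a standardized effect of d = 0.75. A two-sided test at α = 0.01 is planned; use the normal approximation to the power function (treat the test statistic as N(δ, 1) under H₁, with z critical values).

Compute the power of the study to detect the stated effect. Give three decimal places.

Noncentrality parameter: δ = d·√(n/2) = 0.75 × √(18/2) = 2.2500
Two-sided α = 0.01 → critical value z_{0.005} = 2.576.
Power = Φ(δ − 2.576) + Φ(−δ − 2.576) = Φ(-0.326) + Φ(-4.826) = 0.3723 + 0.0000 = 0.3723.

Power ≈ 0.372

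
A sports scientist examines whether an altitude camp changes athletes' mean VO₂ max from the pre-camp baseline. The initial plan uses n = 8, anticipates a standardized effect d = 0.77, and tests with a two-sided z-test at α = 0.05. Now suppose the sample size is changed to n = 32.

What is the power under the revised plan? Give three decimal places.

Power ≈ 0.992

With n = 32: δ = d·√n = 0.77 × √32 = 4.3558. Critical value z_{0.025} = 1.960.
Revised power = Φ(δ − 1.960) + Φ(−δ − 1.960) = Φ(2.396) + Φ(-6.316) = 0.9917 + 0.0000 = 0.9917.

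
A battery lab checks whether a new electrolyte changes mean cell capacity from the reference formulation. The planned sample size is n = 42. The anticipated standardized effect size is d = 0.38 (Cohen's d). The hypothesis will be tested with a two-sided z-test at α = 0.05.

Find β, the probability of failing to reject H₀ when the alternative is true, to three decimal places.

β ≈ 0.308

Noncentrality parameter: δ = d·√n = 0.38 × √42 = 2.4627
Critical value for a two-sided test at α = 0.05: z_{α/2} = 1.960.
Power = Φ(δ − 1.960) + Φ(−δ − 1.960) = Φ(0.503) + Φ(-4.423) = 0.6924 + 0.0000 = 0.6924.
Type II error: β = 1 − power = 1 − 0.6924 = 0.3076.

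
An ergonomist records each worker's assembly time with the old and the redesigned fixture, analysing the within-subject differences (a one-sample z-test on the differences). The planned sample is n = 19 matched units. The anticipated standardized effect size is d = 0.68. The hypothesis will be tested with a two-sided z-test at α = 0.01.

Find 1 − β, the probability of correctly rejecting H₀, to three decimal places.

Noncentrality parameter: δ = d·√n = 0.68 × √19 = 2.9641
Critical value for a two-sided test at α = 0.01: z_{α/2} = 2.576.
Power = Φ(δ − 2.576) + Φ(−δ − 2.576) = Φ(0.388) + Φ(-5.540) = 0.6511 + 0.0000 = 0.6511.

Power ≈ 0.651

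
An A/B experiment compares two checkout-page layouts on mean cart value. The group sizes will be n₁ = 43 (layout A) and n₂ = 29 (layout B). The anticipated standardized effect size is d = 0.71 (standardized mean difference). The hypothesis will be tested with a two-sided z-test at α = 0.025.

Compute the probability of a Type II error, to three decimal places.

Noncentrality parameter: λ = d / √(1/n₁ + 1/n₂) = 0.71 / √(1/43 + 1/29) = 2.9548
Critical value for a two-sided test at α = 0.025: z_{α/2} = 2.241.
Power = Φ(λ − 2.241) + Φ(−λ − 2.241) = Φ(0.713) + Φ(-5.196) = 0.7622 + 0.0000 = 0.7622.
Type II error: β = 1 − power = 1 − 0.7622 = 0.2378.

β ≈ 0.238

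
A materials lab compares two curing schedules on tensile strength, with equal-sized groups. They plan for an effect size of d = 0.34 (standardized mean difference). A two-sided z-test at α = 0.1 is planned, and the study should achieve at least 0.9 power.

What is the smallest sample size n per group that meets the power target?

n = 149 per group

Set Φ(δ − 1.645) = 0.9; then δ − 1.645 = Φ⁻¹(0.9) = 1.282, giving δ = 2.926.
(Ignoring the negligible lower-tail rejection probability gives the usual closed-form inversion.)
δ = d·√(n/2) ⇒ n = 2(δ/d)² = 2 × (2.926 / 0.34)² = 148.16.
Rounding up, n = 149 per group.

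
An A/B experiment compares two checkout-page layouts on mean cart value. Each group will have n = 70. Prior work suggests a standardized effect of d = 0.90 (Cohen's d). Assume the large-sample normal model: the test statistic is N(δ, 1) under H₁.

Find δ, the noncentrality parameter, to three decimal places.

δ ≈ 5.324

The noncentrality parameter scales effect size by the design's sample-size factor: δ = d·√(n/2) = 0.90 × √(70/2) = 5.3245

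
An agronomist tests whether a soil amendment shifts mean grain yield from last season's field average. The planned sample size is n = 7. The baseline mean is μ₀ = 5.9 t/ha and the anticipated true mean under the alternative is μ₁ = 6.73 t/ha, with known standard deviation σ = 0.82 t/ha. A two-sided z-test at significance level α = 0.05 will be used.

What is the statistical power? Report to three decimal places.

Power ≈ 0.764

Standardized effect: d = |μ₁ − μ₀| / σ = |6.73 − 5.9| / 0.82 = 1.0122
Noncentrality parameter: δ = d·√n = 1.0122 × √7 = 2.6780
Two-sided α = 0.05 → critical value z_{0.025} = 1.960.
Power = Φ(δ − 1.960) + Φ(−δ − 1.960) = Φ(0.718) + Φ(-4.638) = 0.7636 + 0.0000 = 0.7636.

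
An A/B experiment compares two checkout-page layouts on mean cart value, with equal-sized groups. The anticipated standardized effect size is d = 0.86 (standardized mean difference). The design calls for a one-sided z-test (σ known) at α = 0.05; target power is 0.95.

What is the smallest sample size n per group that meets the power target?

n = 30 per group

For power 0.95 need Φ(δ − z_{0.05}) = 0.95, so δ = z_{0.05} + z_{0.05} = 1.645 + 1.645 = 3.290.
δ = d·√(n/2) ⇒ n = 2(δ/d)² = 2 × (3.290 / 0.86)² = 29.26.
Round up to the next whole unit.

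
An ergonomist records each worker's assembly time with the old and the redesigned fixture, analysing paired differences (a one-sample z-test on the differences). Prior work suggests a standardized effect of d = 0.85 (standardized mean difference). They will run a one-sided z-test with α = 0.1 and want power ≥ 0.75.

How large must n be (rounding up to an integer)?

n = 6

Set Φ(δ − 1.282) = 0.75; then δ − 1.282 = Φ⁻¹(0.75) = 0.674, giving δ = 1.956.
δ = d·√n ⇒ n = (δ/d)² = (1.956 / 0.85)² = 5.30.
Round up to the next whole unit.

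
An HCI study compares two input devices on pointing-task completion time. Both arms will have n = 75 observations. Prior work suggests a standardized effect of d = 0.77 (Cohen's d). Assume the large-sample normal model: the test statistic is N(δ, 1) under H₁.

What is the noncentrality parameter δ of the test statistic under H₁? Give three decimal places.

δ ≈ 4.715

The noncentrality parameter scales effect size by the design's sample-size factor: δ = d·√(n/2) = 0.77 × √(75/2) = 4.7153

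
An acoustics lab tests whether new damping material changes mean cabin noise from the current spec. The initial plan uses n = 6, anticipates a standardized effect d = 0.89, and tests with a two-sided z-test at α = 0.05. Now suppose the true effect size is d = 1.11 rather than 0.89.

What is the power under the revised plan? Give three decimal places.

Power ≈ 0.776

With d = 1.11: δ = d·√n = 1.11 × √6 = 2.7189. Critical value z_{0.025} = 1.960.
Revised power = Φ(δ − 1.960) + Φ(−δ − 1.960) = Φ(0.759) + Φ(-4.679) = 0.7761 + 0.0000 = 0.7761.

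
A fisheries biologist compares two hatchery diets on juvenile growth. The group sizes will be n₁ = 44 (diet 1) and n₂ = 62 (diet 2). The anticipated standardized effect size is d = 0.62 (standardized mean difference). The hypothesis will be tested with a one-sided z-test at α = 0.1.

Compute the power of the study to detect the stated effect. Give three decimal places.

Power ≈ 0.969

Noncentrality parameter: δ = d / √(1/n₁ + 1/n₂) = 0.62 / √(1/44 + 1/62) = 3.1453
One-sided α = 0.1 → critical value z_{0.1} = 1.282.
Power = Φ(δ − 1.282) = Φ(1.864) = 0.9688.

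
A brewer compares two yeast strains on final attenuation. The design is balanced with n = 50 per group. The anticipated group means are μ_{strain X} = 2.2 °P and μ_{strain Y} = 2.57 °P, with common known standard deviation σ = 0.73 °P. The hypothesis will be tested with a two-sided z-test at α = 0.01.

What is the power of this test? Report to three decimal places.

Power ≈ 0.483

Standardized effect: d = |μ_{strain X} − μ_{strain Y}| / σ = |2.2 − 2.57| / 0.73 = 0.5068
Noncentrality parameter: δ = d·√(n/2) = 0.5068 × √(50/2) = 2.5342
Two-sided α = 0.01 → critical value z_{0.005} = 2.576.
Power = Φ(δ − 2.576) + Φ(−δ − 2.576) = Φ(-0.042) + Φ(-5.110) = 0.4834 + 0.0000 = 0.4834.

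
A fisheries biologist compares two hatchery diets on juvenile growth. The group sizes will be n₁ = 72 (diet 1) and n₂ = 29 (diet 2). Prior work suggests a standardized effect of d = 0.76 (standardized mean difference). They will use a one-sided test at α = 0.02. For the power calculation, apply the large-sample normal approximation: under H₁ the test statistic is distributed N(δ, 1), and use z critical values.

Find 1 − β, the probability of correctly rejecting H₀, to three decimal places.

Power ≈ 0.920

Noncentrality parameter: δ = d / √(1/n₁ + 1/n₂) = 0.76 / √(1/72 + 1/29) = 3.4556
One-sided α = 0.02 → critical value z_{0.02} = 2.054.
Power = Φ(δ − 2.054) = Φ(1.402) = 0.9195.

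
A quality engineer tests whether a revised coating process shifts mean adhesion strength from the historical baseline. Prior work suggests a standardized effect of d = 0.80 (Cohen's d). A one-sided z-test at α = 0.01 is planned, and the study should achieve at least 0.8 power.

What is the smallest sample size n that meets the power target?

n = 16

Set Φ(δ − 2.326) = 0.8; then δ − 2.326 = Φ⁻¹(0.8) = 0.842, giving δ = 3.168.
δ = d·√n ⇒ n = (δ/d)² = (3.168 / 0.80)² = 15.68.
Round up to the next whole unit.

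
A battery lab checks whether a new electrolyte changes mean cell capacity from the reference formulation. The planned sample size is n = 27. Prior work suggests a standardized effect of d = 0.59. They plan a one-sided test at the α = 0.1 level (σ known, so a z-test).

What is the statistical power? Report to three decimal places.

Noncentrality parameter: δ = d·√n = 0.59 × √27 = 3.0657
Critical value for a one-sided test at α = 0.1: z_α = 1.282.
Power = Φ(δ − 1.282) = Φ(1.784) = 0.9628.

Power ≈ 0.963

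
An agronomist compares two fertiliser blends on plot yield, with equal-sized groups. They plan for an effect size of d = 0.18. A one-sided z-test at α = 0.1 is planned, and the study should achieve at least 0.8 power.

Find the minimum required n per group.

n = 279 per group

For power 0.8 need Φ(δ − z_{0.1}) = 0.8, so δ = z_{0.1} + z_{0.20} = 1.282 + 0.842 = 2.123.
δ = d·√(n/2) ⇒ n = 2(δ/d)² = 2 × (2.123 / 0.18)² = 278.26.
Rounding up, n = 279 per group.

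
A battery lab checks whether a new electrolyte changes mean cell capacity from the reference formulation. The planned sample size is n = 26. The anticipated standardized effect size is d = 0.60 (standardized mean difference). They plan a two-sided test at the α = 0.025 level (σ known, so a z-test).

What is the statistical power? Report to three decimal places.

Noncentrality parameter: δ = d·√n = 0.60 × √26 = 3.0594
Critical value for a two-sided test at α = 0.025: z_{α/2} = 2.241.
Power = Φ(δ − 2.241) + Φ(−δ − 2.241) = Φ(0.818) + Φ(-5.301) = 0.7933 + 0.0000 = 0.7933.

Power ≈ 0.793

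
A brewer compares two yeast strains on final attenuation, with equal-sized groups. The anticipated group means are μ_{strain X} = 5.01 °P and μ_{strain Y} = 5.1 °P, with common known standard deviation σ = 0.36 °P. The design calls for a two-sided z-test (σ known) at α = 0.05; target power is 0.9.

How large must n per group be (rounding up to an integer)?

Standardized effect: d = |μ_{strain X} − μ_{strain Y}| / σ = |5.01 − 5.1| / 0.36 = 0.2500
Set Φ(δ − 1.960) = 0.9; then δ − 1.960 = Φ⁻¹(0.9) = 1.282, giving δ = 3.242.
(The Φ(−δ − z_{α/2}) term is vanishingly small for δ > 0 and is dropped in the standard sample-size formula.)
δ = d·√(n/2) ⇒ n = 2(δ/d)² = 2 × (3.242 / 0.2500)² = 336.24.
Round up to the next whole unit.

n = 337 per group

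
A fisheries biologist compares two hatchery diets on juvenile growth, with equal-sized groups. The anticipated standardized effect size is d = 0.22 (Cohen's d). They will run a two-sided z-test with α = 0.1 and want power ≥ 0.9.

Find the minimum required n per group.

Set Φ(δ − 1.645) = 0.9; then δ − 1.645 = Φ⁻¹(0.9) = 1.282, giving δ = 2.926.
(The Φ(−δ − z_{α/2}) term is vanishingly small for δ > 0 and is dropped in the standard sample-size formula.)
δ = d·√(n/2) ⇒ n = 2(δ/d)² = 2 × (2.926 / 0.22)² = 353.88.
Round up to the next whole unit.

n = 354 per group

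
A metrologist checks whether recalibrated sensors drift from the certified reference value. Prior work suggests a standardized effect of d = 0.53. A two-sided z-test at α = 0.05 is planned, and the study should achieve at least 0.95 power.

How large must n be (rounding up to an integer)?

n = 47

Set Φ(δ − 1.960) = 0.95; then δ − 1.960 = Φ⁻¹(0.95) = 1.645, giving δ = 3.605.
(For δ > 0 the lower-tail rejection region contributes negligibly to power, so the one-term inversion is standard.)
δ = d·√n ⇒ n = (δ/d)² = (3.605 / 0.53)² = 46.26.
Rounding up, n = 47.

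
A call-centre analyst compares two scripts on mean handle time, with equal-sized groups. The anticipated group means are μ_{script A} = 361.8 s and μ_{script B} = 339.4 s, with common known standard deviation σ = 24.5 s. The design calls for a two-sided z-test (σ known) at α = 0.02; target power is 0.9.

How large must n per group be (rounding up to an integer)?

Standardized effect: d = |μ_{script A} − μ_{script B}| / σ = |361.8 − 339.4| / 24.5 = 0.9143
Set Φ(δ − 2.326) = 0.9; then δ − 2.326 = Φ⁻¹(0.9) = 1.282, giving δ = 3.608.
(For δ > 0 the lower-tail rejection region contributes negligibly to power, so the one-term inversion is standard.)
δ = d·√(n/2) ⇒ n = 2(δ/d)² = 2 × (3.608 / 0.9143)² = 31.14.
Rounding up, n = 32 per group.

n = 32 per group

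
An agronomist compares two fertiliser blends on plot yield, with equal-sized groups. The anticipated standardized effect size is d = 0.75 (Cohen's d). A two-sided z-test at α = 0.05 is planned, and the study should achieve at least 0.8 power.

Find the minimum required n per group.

n = 28 per group

For power 0.8 need Φ(δ − z_{0.025}) = 0.8, so δ = z_{0.025} + z_{0.20} = 1.960 + 0.842 = 2.802.
(Ignoring the negligible lower-tail rejection probability gives the usual closed-form inversion.)
δ = d·√(n/2) ⇒ n = 2(δ/d)² = 2 × (2.802 / 0.75)² = 27.91.
Round up to the next whole unit.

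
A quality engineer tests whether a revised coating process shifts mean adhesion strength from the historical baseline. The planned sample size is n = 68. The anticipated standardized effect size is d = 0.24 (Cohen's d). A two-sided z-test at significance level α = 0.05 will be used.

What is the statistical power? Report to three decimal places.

Power ≈ 0.508

Noncentrality parameter: δ = d·√n = 0.24 × √68 = 1.9791
Critical value for a two-sided test at α = 0.05: z_{α/2} = 1.960.
Power = Φ(δ − 1.960) + Φ(−δ − 1.960) = Φ(0.019) + Φ(-3.939) = 0.5076 + 0.0000 = 0.5077.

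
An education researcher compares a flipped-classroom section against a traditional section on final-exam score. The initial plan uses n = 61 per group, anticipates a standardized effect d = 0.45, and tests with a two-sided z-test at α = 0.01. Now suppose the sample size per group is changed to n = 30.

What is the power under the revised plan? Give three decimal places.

Power ≈ 0.202

With n = 30 per group: δ = d·√(n/2) = 0.45 × √(30/2) = 1.7428. Critical value z_{0.005} = 2.576.
Revised power = Φ(δ − 2.576) + Φ(−δ − 2.576) = Φ(-0.833) + Φ(-4.319) = 0.2024 + 0.0000 = 0.2024.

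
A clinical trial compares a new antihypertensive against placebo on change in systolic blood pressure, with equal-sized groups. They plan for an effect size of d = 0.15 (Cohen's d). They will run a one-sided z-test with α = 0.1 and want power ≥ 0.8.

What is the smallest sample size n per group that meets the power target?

n = 401 per group

Set Φ(δ − 1.282) = 0.8; then δ − 1.282 = Φ⁻¹(0.8) = 0.842, giving δ = 2.123.
δ = d·√(n/2) ⇒ n = 2(δ/d)² = 2 × (2.123 / 0.15)² = 400.70.
Rounding up, n = 401 per group.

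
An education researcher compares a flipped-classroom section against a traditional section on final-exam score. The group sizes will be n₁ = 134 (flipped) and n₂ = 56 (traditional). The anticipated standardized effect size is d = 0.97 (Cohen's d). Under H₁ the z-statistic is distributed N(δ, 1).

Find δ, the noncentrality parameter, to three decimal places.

δ ≈ 6.096

The noncentrality parameter scales effect size by the design's sample-size factor: δ = d / √(1/n₁ + 1/n₂) = 0.97 / √(1/134 + 1/56) = 6.0959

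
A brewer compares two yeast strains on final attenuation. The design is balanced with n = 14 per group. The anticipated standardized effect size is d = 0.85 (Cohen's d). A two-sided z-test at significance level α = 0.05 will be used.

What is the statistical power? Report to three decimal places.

Power ≈ 0.614

Noncentrality parameter: δ = d·√(n/2) = 0.85 × √(14/2) = 2.2489
Two-sided α = 0.05 → critical value z_{0.025} = 1.960.
Power = Φ(δ − 1.960) + Φ(−δ − 1.960) = Φ(0.289) + Φ(-4.209) = 0.6137 + 0.0000 = 0.6137.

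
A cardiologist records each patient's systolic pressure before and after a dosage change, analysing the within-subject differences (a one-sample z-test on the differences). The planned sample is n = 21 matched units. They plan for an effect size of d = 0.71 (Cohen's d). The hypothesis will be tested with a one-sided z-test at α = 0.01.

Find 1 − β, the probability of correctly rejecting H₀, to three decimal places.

Noncentrality parameter: δ = d·√n = 0.71 × √21 = 3.2536
One-sided α = 0.01 → critical value z_{0.01} = 2.326.
Power = P(Z > 2.326 − δ) = Φ(0.927) = 0.8231.

Power ≈ 0.823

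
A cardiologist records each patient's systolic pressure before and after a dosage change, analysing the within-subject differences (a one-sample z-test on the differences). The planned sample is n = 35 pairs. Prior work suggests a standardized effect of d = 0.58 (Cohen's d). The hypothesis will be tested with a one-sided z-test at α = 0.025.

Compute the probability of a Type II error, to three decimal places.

Noncentrality parameter: δ = d·√n = 0.58 × √35 = 3.4313
One-sided α = 0.025 → critical value z_{0.025} = 1.960.
Power = Φ(δ − 1.960) = Φ(1.471) = 0.9294.
Type II error: β = 1 − power = 1 − 0.9294 = 0.0706.

β ≈ 0.071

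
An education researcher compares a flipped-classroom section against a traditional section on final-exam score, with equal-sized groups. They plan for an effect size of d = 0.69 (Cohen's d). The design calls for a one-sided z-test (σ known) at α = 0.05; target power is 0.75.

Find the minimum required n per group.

n = 23 per group

Set Φ(δ − 1.645) = 0.75; then δ − 1.645 = Φ⁻¹(0.75) = 0.674, giving δ = 2.319.
δ = d·√(n/2) ⇒ n = 2(δ/d)² = 2 × (2.319 / 0.69)² = 22.60.
Rounding up, n = 23 per group.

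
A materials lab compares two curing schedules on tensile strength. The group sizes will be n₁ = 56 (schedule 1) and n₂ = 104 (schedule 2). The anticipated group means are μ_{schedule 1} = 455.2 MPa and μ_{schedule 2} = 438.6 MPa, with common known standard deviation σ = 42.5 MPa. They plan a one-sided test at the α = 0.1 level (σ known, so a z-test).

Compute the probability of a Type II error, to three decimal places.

Standardized effect: d = |μ_{schedule 1} − μ_{schedule 2}| / σ = |455.2 − 438.6| / 42.5 = 0.3906
Noncentrality parameter: δ = d / √(1/n₁ + 1/n₂) = 0.3906 / √(1/56 + 1/104) = 2.3565
One-sided α = 0.1 → critical value z_{0.1} = 1.282.
Power = Φ(δ − 1.282) = Φ(1.075) = 0.8588.
Type II error: β = 1 − power = 1 − 0.8588 = 0.1412.

β ≈ 0.141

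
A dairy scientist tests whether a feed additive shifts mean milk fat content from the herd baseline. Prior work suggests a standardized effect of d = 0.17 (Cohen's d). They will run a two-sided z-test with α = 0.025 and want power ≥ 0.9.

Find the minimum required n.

Set Φ(δ − 2.241) = 0.9; then δ − 2.241 = Φ⁻¹(0.9) = 1.282, giving δ = 3.523.
(For δ > 0 the lower-tail rejection region contributes negligibly to power, so the one-term inversion is standard.)
δ = d·√n ⇒ n = (δ/d)² = (3.523 / 0.17)² = 429.45.
Round up to the next whole unit.

n = 430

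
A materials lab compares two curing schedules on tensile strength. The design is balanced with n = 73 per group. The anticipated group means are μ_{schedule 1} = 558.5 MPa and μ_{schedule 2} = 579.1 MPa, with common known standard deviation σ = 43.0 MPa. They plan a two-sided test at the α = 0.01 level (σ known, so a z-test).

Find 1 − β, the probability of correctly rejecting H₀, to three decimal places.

Power ≈ 0.625

Standardized effect: d = |μ_{schedule 1} − μ_{schedule 2}| / σ = |558.5 − 579.1| / 43.0 = 0.4791
Noncentrality parameter: δ = d·√(n/2) = 0.4791 × √(73/2) = 2.8943
Two-sided α = 0.01 → critical value z_{0.005} = 2.576.
Power = Φ(δ − 2.576) + Φ(−δ − 2.576) = Φ(0.318) + Φ(-5.470) = 0.6249 + 0.0000 = 0.6249.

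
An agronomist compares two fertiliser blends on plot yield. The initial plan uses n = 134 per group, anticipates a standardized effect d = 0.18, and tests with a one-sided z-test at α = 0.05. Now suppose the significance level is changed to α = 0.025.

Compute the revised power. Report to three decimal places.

δ = d·√(n/2) = 0.18 × √(134/2) = 1.4734 (unchanged). New critical value: z_{0.025} = 1.960.
Revised power = Φ(δ − 1.960) = Φ(-0.487) = 0.3133.

Power ≈ 0.313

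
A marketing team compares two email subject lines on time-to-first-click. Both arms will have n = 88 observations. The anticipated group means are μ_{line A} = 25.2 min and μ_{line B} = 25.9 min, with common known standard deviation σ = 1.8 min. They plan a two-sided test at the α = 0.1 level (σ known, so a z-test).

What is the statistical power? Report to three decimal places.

Power ≈ 0.825

Standardized effect: d = |μ_{line A} − μ_{line B}| / σ = |25.2 − 25.9| / 1.8 = 0.3889
Noncentrality parameter: δ = d·√(n/2) = 0.3889 × √(88/2) = 2.5796
Two-sided α = 0.1 → critical value z_{0.05} = 1.645.
Power = Φ(δ − 1.645) + Φ(−δ − 1.645) = Φ(0.935) + Φ(-4.224) = 0.8250 + 0.0000 = 0.8251.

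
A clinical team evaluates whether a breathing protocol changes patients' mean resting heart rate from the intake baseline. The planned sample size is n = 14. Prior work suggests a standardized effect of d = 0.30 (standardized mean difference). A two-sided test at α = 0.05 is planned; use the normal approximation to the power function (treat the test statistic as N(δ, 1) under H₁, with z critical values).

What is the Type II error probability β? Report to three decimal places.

Noncentrality parameter: δ = d·√n = 0.30 × √14 = 1.1225
Two-sided α = 0.05 → critical value z_{0.025} = 1.960.
Power = Φ(δ − 1.960) + Φ(−δ − 1.960) = Φ(-0.837) + Φ(-3.082) = 0.2012 + 0.0010 = 0.2022.
Type II error: β = 1 − power = 1 − 0.2022 = 0.7978.

β ≈ 0.798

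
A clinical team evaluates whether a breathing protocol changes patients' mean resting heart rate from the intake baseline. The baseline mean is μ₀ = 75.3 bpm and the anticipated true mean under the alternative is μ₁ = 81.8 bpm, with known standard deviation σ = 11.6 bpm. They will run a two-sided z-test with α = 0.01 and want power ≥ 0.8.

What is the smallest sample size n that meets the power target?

Standardized effect: d = |μ₁ − μ₀| / σ = |81.8 − 75.3| / 11.6 = 0.5603
For power 0.8 need Φ(δ − z_{0.005}) = 0.8, so δ = z_{0.005} + z_{0.20} = 2.576 + 0.842 = 3.417.
(The Φ(−δ − z_{α/2}) term is vanishingly small for δ > 0 and is dropped in the standard sample-size formula.)
δ = d·√n ⇒ n = (δ/d)² = (3.417 / 0.5603)² = 37.20.
Round up to the next whole unit.

n = 38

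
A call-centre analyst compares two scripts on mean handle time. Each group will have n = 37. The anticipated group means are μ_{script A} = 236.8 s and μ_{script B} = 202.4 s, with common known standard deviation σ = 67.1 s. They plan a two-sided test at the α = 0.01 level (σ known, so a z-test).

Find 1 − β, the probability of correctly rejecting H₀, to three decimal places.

Standardized effect: d = |μ_{script A} − μ_{script B}| / σ = |236.8 − 202.4| / 67.1 = 0.5127
Noncentrality parameter: δ = d·√(n/2) = 0.5127 × √(37/2) = 2.2051
Critical value for a two-sided test at α = 0.01: z_{α/2} = 2.576.
Power = Φ(δ − 2.576) + Φ(−δ − 2.576) = Φ(-0.371) + Φ(-4.781) = 0.3554 + 0.0000 = 0.3554.

Power ≈ 0.355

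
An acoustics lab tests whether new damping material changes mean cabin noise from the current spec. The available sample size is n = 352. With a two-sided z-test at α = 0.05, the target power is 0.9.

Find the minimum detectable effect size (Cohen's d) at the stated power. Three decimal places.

d ≈ 0.173

Need Φ(δ − 1.960) = 0.9, so δ = 1.960 + 1.282 = 3.242.
(Lower-tail contribution to power is negligible for δ > 0.)
δ = d·√n ⇒ d = δ/√n = 3.242/√352 = 0.1728.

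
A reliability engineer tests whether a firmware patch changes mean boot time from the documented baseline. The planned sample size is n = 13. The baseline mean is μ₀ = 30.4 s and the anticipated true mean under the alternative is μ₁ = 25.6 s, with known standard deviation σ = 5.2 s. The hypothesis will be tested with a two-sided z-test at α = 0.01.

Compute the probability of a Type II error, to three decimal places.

Standardized effect: d = |μ₁ − μ₀| / σ = |25.6 − 30.4| / 5.2 = 0.9231
Noncentrality parameter: δ = d·√n = 0.9231 × √13 = 3.3282
Two-sided α = 0.01 → critical value z_{0.005} = 2.576.
Power = Φ(δ − 2.576) + Φ(−δ − 2.576) = Φ(0.752) + Φ(-5.904) = 0.7741 + 0.0000 = 0.7741.
Type II error: β = 1 − power = 1 − 0.7741 = 0.2259.

β ≈ 0.226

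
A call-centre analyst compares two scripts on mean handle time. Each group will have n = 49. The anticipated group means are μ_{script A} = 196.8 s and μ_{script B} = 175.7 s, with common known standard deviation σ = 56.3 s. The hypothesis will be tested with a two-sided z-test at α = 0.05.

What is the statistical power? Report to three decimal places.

Power ≈ 0.458

Standardized effect: d = |μ_{script A} − μ_{script B}| / σ = |196.8 − 175.7| / 56.3 = 0.3748
Noncentrality parameter: δ = d·√(n/2) = 0.3748 × √(49/2) = 1.8551
Critical value for a two-sided test at α = 0.05: z_{α/2} = 1.960.
Power = Φ(δ − 1.960) + Φ(−δ − 1.960) = Φ(-0.105) + Φ(-3.815) = 0.4582 + 0.0001 = 0.4583.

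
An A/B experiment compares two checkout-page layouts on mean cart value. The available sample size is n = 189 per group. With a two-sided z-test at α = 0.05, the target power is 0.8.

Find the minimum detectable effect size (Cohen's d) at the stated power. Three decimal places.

d ≈ 0.288

Required noncentrality: δ = z_{0.025} + z_{0.20} = 1.960 + 0.842 = 2.802.
(The second rejection-region term Φ(−δ − z_{α/2}) is negligible and dropped.)
δ = d·√(n/2) ⇒ d = δ/√(n/2) = 2.802/√(189/2) = 0.2882.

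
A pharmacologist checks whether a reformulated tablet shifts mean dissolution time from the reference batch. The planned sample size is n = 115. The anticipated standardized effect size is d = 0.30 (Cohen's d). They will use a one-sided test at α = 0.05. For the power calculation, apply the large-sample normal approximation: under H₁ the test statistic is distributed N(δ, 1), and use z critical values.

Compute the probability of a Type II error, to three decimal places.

Noncentrality parameter: δ = d·√n = 0.30 × √115 = 3.2171
One-sided α = 0.05 → critical value z_{0.05} = 1.645.
Power = Φ(δ − 1.645) = Φ(1.572) = 0.9421.
Type II error: β = 1 − power = 1 − 0.9421 = 0.0579.

β ≈ 0.058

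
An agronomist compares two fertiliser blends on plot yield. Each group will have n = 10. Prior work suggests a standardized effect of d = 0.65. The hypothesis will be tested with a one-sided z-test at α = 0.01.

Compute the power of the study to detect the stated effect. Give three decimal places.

Power ≈ 0.191

Noncentrality parameter: δ = d·√(n/2) = 0.65 × √(10/2) = 1.4534
One-sided α = 0.01 → critical value z_{0.01} = 2.326.
Power = Φ(δ − 2.326) = Φ(-0.873) = 0.1914.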